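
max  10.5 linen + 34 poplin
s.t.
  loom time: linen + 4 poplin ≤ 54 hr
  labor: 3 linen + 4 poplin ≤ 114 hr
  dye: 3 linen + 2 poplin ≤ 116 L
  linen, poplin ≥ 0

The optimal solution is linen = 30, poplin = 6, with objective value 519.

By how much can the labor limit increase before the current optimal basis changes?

Binding constraints: loom time, labor. The basis is B = [[1,4],[3,4]] with det -8.
Per unit increase in labor, x* moves by d = (0.5, -0.125).
The basis stays optimal until dye becomes binding; allowable increase = 11.2 hr.

11.2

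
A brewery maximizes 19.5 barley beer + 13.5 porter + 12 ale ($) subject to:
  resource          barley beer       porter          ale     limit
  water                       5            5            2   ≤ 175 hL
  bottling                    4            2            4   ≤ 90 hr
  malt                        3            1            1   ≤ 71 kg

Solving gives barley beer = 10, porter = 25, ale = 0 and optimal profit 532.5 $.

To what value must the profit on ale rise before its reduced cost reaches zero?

Binding: water and bottling. Non-binding: malt (16 unused).
By complementary slackness, y = 0 for the non-binding constraint.
Dual feasibility on the basic columns requires 5·y_water + 4·y_bottling = 19.5, 5·y_water + 2·y_bottling = 13.5.
This yields shadow prices y_water = 1.5, y_bottling = 3.
ale enters the basis when its profit ≥ yᵀa₃ = 1.5·2 + 3·4 = 15.

15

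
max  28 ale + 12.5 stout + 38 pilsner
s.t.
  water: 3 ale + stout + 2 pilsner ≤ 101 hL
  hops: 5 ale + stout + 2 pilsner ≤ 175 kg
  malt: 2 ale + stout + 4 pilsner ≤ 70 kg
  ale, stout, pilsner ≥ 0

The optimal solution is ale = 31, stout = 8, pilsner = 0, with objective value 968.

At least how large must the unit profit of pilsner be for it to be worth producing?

At the optimum: water uses 101 of 101 (binding); hops uses 163 of 175 (slack = 12); malt uses 70 of 70 (binding).
Slack constraints have shadow price 0 (complementary slackness).
Dual feasibility on the basic columns requires 3·y_water + 2·y_malt = 28, 1·y_water + 1·y_malt = 12.5.
This yields shadow prices y_water = 3, y_malt = 9.5.
pilsner enters the basis when its profit ≥ yᵀa₃ = 3·2 + 9.5·4 = 44.

44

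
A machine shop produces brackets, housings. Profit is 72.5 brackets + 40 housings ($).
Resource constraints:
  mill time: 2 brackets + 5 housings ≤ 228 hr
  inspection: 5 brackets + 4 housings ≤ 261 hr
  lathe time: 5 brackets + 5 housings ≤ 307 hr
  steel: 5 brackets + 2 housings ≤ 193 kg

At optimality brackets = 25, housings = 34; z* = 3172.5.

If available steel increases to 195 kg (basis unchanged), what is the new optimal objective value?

At the optimum: mill time uses 220 of 228 (slack = 8); inspection uses 261 of 261 (binding); lathe time uses 295 of 307 (slack = 12); steel uses 193 of 193 (binding).
By complementary slackness, y = 0 for the non-binding constraints.
The binding rows give the dual system: 5·y_inspection + 5·y_steel = 72.5 and 4·y_inspection + 2·y_steel = 40.
→ y_inspection = 5.5 and y_steel = 9.
Δz = y_steel·Δb = 9 × (2) = 18, so new z* = 3172.5 + 18 = 3190.5.

3190.5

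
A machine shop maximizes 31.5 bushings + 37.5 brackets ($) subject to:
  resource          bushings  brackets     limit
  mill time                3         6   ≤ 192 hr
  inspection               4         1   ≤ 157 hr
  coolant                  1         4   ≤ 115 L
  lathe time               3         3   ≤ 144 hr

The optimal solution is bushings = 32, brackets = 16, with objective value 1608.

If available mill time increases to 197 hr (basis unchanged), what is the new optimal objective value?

At the optimum: mill time uses 192 of 192 (binding); inspection uses 144 of 157 (slack = 13); coolant uses 96 of 115 (slack = 19); lathe time uses 144 of 144 (binding).
Since inspection, coolant are not tight, their duals are 0.
From A_Bᵀ y = c: 3·y_mill time + 3·y_lathe time = 31.5; 6·y_mill time + 3·y_lathe time = 37.5.
→ y_mill time = 2 and y_lathe time = 8.5.
Δz = y_mill time·Δb = 2 × (5) = 10, so new z* = 1608 + 10 = 1618.

1618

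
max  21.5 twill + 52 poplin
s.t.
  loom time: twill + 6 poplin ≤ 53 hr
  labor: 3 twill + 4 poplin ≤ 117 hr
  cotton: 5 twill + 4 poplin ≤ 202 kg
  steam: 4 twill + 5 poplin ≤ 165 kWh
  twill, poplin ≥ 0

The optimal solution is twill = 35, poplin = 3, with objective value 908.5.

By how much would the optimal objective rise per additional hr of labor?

Check each constraint at x*: loom time 53/53 (tight); labor 117/117 (tight); cotton 187/202 (slack 15); steam 155/165 (slack 10).
By complementary slackness, y = 0 for the non-binding constraints.
Dual feasibility on the basic columns requires 1·y_loom time + 3·y_labor = 21.5, 6·y_loom time + 4·y_labor = 52.
Solving: y_loom time = 5, y_labor = 5.5.
Shadow price of labor = 5.5.

5.5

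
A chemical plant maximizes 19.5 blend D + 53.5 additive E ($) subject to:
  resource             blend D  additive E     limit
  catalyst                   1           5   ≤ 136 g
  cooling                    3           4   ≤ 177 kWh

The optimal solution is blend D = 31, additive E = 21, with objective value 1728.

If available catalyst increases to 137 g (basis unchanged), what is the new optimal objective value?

Check each constraint at x*: catalyst 136/136 (tight); cooling 177/177 (tight).
The binding rows give the dual system: 1·y_catalyst + 3·y_cooling = 19.5 and 5·y_catalyst + 4·y_cooling = 53.5.
→ y_catalyst = 7.5 and y_cooling = 4.
Δz = y_catalyst·Δb = 7.5 × (1) = 7.5, so new z* = 1728 + 7.5 = 1735.5.

1735.5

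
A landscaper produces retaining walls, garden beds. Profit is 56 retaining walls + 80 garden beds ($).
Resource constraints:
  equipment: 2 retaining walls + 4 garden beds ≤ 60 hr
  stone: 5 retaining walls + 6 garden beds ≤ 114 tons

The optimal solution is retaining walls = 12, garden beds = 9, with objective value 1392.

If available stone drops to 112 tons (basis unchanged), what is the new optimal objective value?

At the optimum: equipment uses 60 of 60 (binding); stone uses 114 of 114 (binding).
Dual feasibility on the basic columns requires 2·y_equipment + 5·y_stone = 56, 4·y_equipment + 6·y_stone = 80.
→ y_equipment = 8 and y_stone = 8.
Δz = y_stone·Δb = 8 × (-2) = -16, so new z* = 1392 − 16 = 1376.

1376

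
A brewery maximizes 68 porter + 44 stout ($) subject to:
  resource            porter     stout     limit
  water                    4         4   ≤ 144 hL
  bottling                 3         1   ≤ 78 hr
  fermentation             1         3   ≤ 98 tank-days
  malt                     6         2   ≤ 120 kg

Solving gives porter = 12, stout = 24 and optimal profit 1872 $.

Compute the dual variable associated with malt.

At the optimum: water uses 144 of 144 (binding); bottling uses 60 of 78 (slack = 18); fermentation uses 84 of 98 (slack = 14); malt uses 120 of 120 (binding).
Slack constraints have shadow price 0 (complementary slackness).
The binding rows give the dual system: 4·y_water + 6·y_malt = 68 and 4·y_water + 2·y_malt = 44.
→ y_water = 8 and y_malt = 6.
Shadow price of malt = 6.

6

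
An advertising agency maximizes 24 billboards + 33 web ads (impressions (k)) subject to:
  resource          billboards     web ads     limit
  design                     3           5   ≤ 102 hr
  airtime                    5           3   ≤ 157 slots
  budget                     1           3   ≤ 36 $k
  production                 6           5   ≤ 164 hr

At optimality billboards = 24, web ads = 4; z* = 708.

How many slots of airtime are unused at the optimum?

25

airtime used = 5·24 + 3·4 = 132; slack = 157 − 132 = 25.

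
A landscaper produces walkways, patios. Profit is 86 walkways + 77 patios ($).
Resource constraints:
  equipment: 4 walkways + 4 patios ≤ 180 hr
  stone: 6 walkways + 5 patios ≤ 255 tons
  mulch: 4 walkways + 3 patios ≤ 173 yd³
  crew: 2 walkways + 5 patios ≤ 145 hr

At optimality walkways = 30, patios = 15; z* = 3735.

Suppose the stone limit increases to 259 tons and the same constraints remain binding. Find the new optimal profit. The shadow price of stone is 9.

3771

Δb = 4, so new z* = 3735 + (9)·(4) = 3735 + 36 = 3771.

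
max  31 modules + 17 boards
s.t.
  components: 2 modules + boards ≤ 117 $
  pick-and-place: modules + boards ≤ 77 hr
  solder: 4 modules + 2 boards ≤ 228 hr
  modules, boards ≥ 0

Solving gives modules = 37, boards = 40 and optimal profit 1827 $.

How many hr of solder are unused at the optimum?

solder used = 4·37 + 2·40 = 228; slack = 228 − 228 = 0.

0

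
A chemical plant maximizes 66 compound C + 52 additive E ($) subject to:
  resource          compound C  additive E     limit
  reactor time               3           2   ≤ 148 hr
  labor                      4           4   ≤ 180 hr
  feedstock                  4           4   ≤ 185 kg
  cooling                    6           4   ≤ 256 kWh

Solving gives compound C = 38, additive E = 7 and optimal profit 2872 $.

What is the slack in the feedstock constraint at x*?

feedstock used = 4·38 + 4·7 = 180; slack = 185 − 180 = 5.

5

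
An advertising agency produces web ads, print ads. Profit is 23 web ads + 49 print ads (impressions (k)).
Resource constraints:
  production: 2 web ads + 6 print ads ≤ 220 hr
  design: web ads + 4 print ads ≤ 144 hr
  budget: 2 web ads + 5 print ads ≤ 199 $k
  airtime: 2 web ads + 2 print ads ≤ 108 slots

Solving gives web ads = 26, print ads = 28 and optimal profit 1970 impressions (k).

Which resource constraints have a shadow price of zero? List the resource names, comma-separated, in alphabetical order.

production: 220/220 (binding)
design: 138/144 (slack 6)
budget: 192/199 (slack 7)
airtime: 108/108 (binding)
By complementary slackness, a constraint with positive slack has shadow price 0 → budget, design.

budget, design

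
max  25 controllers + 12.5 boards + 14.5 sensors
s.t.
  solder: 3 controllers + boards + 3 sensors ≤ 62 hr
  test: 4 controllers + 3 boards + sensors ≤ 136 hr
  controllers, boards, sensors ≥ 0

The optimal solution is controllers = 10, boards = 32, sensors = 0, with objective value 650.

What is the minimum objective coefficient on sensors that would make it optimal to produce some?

17.5

At the optimum: solder uses 62 of 62 (binding); test uses 136 of 136 (binding).
From A_Bᵀ y = c: 3·y_solder + 4·y_test = 25; 1·y_solder + 3·y_test = 12.5.
Solving: y_solder = 5, y_test = 2.5.
sensors enters the basis when its profit ≥ yᵀa₃ = 5·3 + 2.5·1 = 17.5.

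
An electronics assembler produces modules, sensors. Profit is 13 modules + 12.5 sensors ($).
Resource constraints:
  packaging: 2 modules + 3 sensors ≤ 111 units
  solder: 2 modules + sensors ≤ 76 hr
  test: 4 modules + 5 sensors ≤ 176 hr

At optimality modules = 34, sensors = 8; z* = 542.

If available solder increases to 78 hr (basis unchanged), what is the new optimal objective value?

547

Binding: solder and test. Non-binding: packaging (19 unused).
By complementary slackness, y = 0 for the non-binding constraint.
The binding rows give the dual system: 2·y_solder + 4·y_test = 13 and 1·y_solder + 5·y_test = 12.5.
This yields shadow prices y_solder = 2.5, y_test = 2.
Δz = y_solder·Δb = 2.5 × (2) = 5, so new z* = 542 + 5 = 547.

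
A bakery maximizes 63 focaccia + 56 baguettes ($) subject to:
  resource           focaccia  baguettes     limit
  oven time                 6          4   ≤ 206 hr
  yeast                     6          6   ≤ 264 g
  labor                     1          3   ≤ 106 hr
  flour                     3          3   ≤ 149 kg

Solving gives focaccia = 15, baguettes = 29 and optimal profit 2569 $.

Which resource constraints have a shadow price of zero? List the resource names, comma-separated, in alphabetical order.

oven time: 206/206 (binding)
yeast: 264/264 (binding)
labor: 102/106 (slack 4)
flour: 132/149 (slack 17)
By complementary slackness, a constraint with positive slack has shadow price 0 → flour, labor.

flour, labor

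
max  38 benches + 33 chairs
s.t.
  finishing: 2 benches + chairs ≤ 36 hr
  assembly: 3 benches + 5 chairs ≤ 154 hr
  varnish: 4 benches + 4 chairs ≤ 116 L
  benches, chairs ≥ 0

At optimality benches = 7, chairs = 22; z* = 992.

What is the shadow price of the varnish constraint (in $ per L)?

At the optimum: finishing uses 36 of 36 (binding); assembly uses 131 of 154 (slack = 23); varnish uses 116 of 116 (binding).
Slack constraints have shadow price 0 (complementary slackness).
From A_Bᵀ y = c: 2·y_finishing + 4·y_varnish = 38; 1·y_finishing + 4·y_varnish = 33.
→ y_finishing = 5 and y_varnish = 7.
Shadow price of varnish = 7.

7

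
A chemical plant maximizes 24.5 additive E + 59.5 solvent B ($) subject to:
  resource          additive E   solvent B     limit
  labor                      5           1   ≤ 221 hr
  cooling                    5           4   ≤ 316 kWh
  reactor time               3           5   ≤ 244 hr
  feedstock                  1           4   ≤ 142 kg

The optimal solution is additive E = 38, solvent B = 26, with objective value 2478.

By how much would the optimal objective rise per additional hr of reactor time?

At the optimum: labor uses 216 of 221 (slack = 5); cooling uses 294 of 316 (slack = 22); reactor time uses 244 of 244 (binding); feedstock uses 142 of 142 (binding).
Since labor, cooling are not tight, their duals are 0.
From A_Bᵀ y = c: 3·y_reactor time + 1·y_feedstock = 24.5; 5·y_reactor time + 4·y_feedstock = 59.5.
This yields shadow prices y_reactor time = 5.5, y_feedstock = 8.
Shadow price of reactor time = 5.5.

5.5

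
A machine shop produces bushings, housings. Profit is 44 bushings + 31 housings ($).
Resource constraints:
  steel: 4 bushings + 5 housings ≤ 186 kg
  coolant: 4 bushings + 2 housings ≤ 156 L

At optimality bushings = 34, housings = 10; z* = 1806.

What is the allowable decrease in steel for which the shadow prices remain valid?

30

Binding constraints: steel, coolant. The basis is B = [[4,5],[4,2]] with det -12.
Per unit decrease in steel, x* moves by d = (0.1667, -0.3333).
The basis stays optimal until housings reaches 0; allowable decrease = 30 kg.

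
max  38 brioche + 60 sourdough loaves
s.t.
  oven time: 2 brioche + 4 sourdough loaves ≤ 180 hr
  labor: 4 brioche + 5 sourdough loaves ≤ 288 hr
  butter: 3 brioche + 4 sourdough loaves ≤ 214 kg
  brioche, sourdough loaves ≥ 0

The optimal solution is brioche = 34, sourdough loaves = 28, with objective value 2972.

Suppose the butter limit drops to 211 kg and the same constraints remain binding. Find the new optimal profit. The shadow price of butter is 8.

Δb = -3, so new z* = 2972 + (8)·(-3) = 2972 − 24 = 2948.

2948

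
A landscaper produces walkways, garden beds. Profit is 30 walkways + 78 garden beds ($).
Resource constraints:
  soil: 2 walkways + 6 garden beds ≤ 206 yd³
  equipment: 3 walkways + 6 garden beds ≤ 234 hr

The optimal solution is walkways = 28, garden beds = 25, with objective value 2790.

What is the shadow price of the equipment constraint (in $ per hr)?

At the optimum: soil uses 206 of 206 (binding); equipment uses 234 of 234 (binding).
Dual feasibility on the basic columns requires 2·y_soil + 3·y_equipment = 30, 6·y_soil + 6·y_equipment = 78.
→ y_soil = 9 and y_equipment = 4.
Shadow price of equipment = 4.

4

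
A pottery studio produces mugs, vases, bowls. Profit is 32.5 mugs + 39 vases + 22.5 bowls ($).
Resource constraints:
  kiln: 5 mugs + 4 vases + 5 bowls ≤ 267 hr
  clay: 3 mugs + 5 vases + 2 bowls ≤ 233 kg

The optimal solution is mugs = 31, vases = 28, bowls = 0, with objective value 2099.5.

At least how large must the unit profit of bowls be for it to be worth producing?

Both kiln and clay are binding at x*.
Dual feasibility on the basic columns requires 5·y_kiln + 3·y_clay = 32.5, 4·y_kiln + 5·y_clay = 39.
Solving: y_kiln = 3.5, y_clay = 5.
bowls enters the basis when its profit ≥ yᵀa₃ = 3.5·5 + 5·2 = 27.5.

27.5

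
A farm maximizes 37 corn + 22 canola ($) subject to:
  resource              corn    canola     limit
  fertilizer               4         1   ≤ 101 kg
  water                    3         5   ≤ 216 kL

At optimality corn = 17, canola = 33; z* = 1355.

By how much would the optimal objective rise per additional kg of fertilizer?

At the optimum: fertilizer uses 101 of 101 (binding); water uses 216 of 216 (binding).
The binding rows give the dual system: 4·y_fertilizer + 3·y_water = 37 and 1·y_fertilizer + 5·y_water = 22.
Solving: y_fertilizer = 7, y_water = 3.
Shadow price of fertilizer = 7.

7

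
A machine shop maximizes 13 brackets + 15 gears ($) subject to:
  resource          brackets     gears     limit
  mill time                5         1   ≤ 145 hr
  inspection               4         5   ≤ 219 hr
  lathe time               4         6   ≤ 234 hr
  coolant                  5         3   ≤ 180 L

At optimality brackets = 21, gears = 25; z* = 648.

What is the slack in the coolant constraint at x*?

coolant used = 5·21 + 3·25 = 180; slack = 180 − 180 = 0.

0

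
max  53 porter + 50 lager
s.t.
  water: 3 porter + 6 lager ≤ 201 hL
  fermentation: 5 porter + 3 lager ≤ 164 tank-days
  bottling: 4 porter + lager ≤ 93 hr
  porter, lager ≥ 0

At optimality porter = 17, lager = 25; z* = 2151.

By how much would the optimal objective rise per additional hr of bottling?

At the optimum: water uses 201 of 201 (binding); fermentation uses 160 of 164 (slack = 4); bottling uses 93 of 93 (binding).
By complementary slackness, y = 0 for the non-binding constraint.
The binding rows give the dual system: 3·y_water + 4·y_bottling = 53 and 6·y_water + 1·y_bottling = 50.
→ y_water = 7 and y_bottling = 8.
Shadow price of bottling = 8.

8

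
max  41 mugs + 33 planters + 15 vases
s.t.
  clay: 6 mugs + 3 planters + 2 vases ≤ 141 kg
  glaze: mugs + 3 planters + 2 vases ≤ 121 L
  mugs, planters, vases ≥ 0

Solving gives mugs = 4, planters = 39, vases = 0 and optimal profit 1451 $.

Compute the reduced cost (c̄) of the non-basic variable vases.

Check each constraint at x*: clay 141/141 (tight); glaze 121/121 (tight).
From A_Bᵀ y = c: 6·y_clay + 1·y_glaze = 41; 3·y_clay + 3·y_glaze = 33.
Solving: y_clay = 6, y_glaze = 5.
Reduced cost of vases: c₃ − yᵀa₃ = 15 − (6·2 + 5·2) = 15 − 22 = -7.

-7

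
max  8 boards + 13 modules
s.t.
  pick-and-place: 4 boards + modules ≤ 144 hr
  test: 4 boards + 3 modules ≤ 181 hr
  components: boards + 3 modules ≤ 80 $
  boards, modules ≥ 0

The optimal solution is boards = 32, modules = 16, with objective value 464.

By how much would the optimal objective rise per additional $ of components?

Binding: pick-and-place and components. Non-binding: test (5 unused).
By complementary slackness, y = 0 for the non-binding constraint.
From A_Bᵀ y = c: 4·y_pick-and-place + 1·y_components = 8; 1·y_pick-and-place + 3·y_components = 13.
Solving: y_pick-and-place = 1, y_components = 4.
Shadow price of components = 4.

4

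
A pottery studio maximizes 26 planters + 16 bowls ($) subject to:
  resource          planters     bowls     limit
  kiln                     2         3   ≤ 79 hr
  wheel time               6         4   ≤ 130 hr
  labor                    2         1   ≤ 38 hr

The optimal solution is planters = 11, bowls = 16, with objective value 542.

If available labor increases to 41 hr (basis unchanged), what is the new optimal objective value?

At the optimum: kiln uses 70 of 79 (slack = 9); wheel time uses 130 of 130 (binding); labor uses 38 of 38 (binding).
By complementary slackness, y = 0 for the non-binding constraint.
Dual feasibility on the basic columns requires 6·y_wheel time + 2·y_labor = 26, 4·y_wheel time + 1·y_labor = 16.
→ y_wheel time = 3 and y_labor = 4.
Δz = y_labor·Δb = 4 × (3) = 12, so new z* = 542 + 12 = 554.

554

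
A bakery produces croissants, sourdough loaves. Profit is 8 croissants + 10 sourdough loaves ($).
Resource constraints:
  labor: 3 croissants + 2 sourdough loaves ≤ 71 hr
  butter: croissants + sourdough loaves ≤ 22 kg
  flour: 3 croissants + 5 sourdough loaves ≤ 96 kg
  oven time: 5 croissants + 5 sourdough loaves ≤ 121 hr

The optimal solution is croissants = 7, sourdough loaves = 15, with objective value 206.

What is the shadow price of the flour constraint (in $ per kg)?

1

Binding: butter and flour. Non-binding: labor (20 unused), oven time (11 unused).
Since labor, oven time are not tight, their duals are 0.
The binding rows give the dual system: 1·y_butter + 3·y_flour = 8 and 1·y_butter + 5·y_flour = 10.
This yields shadow prices y_butter = 5, y_flour = 1.
Shadow price of flour = 1.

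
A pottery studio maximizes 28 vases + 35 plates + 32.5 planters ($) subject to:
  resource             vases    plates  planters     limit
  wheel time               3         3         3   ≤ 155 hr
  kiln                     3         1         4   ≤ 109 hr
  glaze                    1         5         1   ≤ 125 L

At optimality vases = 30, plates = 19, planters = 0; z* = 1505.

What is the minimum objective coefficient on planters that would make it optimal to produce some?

35.5

Check each constraint at x*: wheel time 147/155 (slack 8); kiln 109/109 (tight); glaze 125/125 (tight).
Since wheel time is not tight, its dual is 0.
From A_Bᵀ y = c: 3·y_kiln + 1·y_glaze = 28; 1·y_kiln + 5·y_glaze = 35.
This yields shadow prices y_kiln = 7.5, y_glaze = 5.5.
planters enters the basis when its profit ≥ yᵀa₃ = 7.5·4 + 5.5·1 = 35.5.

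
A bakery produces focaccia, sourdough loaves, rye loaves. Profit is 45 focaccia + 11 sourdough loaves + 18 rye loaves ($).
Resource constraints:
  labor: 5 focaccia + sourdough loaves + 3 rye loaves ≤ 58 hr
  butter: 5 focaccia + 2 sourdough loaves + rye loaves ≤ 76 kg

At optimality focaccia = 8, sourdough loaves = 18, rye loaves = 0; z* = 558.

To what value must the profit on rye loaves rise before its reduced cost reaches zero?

Both labor and butter are binding at x*.
The binding rows give the dual system: 5·y_labor + 5·y_butter = 45 and 1·y_labor + 2·y_butter = 11.
Solving: y_labor = 7, y_butter = 2.
rye loaves enters the basis when its profit ≥ yᵀa₃ = 7·3 + 2·1 = 23.

23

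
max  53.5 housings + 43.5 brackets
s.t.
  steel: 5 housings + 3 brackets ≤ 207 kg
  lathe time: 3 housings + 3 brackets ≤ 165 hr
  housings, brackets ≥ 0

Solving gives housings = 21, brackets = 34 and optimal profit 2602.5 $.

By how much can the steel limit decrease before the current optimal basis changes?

Binding constraints: steel, lathe time. The basis is B = [[5,3],[3,3]] with det 6.
Per unit decrease in steel, x* moves by d = (-0.5, 0.5).
The basis stays optimal until housings reaches 0; allowable decrease = 42 kg.

42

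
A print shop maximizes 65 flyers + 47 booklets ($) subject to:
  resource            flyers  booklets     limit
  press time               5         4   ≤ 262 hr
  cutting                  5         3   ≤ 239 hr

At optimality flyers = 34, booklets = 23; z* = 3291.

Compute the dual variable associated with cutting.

5

Both press time and cutting are binding at x*.
The binding rows give the dual system: 5·y_press time + 5·y_cutting = 65 and 4·y_press time + 3·y_cutting = 47.
Solving: y_press time = 8, y_cutting = 5.
Shadow price of cutting = 5.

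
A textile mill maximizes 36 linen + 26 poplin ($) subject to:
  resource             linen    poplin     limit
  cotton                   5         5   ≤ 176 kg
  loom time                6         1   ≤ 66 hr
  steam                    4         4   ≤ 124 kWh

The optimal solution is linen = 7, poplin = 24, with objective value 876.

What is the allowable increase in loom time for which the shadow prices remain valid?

120

Binding constraints: loom time, steam. The basis is B = [[6,1],[4,4]] with det 20.
Per unit increase in loom time, x* moves by d = (0.2, -0.2).
The basis stays optimal until poplin reaches 0; allowable increase = 120 hr.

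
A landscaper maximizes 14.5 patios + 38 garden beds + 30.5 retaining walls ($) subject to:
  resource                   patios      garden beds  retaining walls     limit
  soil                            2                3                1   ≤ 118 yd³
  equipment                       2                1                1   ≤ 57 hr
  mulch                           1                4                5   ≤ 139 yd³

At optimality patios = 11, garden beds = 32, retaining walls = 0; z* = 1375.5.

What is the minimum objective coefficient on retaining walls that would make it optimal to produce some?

Binding: soil and mulch. Non-binding: equipment (3 unused).
Slack constraints have shadow price 0 (complementary slackness).
Dual feasibility on the basic columns requires 2·y_soil + 1·y_mulch = 14.5, 3·y_soil + 4·y_mulch = 38.
→ y_soil = 4 and y_mulch = 6.5.
retaining walls enters the basis when its profit ≥ yᵀa₃ = 4·1 + 6.5·5 = 36.5.

36.5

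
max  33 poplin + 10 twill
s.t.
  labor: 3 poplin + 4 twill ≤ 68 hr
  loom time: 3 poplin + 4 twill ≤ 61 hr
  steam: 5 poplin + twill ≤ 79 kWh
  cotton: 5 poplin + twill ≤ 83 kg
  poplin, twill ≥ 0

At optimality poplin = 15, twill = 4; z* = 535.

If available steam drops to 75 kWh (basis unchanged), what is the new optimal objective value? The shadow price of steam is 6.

511

Δb = -4, so new z* = 535 + (6)·(-4) = 535 − 24 = 511.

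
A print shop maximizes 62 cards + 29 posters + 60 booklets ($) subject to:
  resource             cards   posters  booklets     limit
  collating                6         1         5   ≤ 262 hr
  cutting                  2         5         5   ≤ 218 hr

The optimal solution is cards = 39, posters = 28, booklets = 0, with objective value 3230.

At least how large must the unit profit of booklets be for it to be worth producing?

65

Both collating and cutting are binding at x*.
Dual feasibility on the basic columns requires 6·y_collating + 2·y_cutting = 62, 1·y_collating + 5·y_cutting = 29.
→ y_collating = 9 and y_cutting = 4.
booklets enters the basis when its profit ≥ yᵀa₃ = 9·5 + 4·5 = 65.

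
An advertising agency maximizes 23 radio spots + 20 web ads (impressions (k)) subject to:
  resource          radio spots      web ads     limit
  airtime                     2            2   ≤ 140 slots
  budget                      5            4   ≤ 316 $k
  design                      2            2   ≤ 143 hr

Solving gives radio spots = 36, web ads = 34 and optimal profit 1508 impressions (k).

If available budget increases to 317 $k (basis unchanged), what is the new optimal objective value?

1511

At the optimum: airtime uses 140 of 140 (binding); budget uses 316 of 316 (binding); design uses 140 of 143 (slack = 3).
Since design is not tight, its dual is 0.
From A_Bᵀ y = c: 2·y_airtime + 5·y_budget = 23; 2·y_airtime + 4·y_budget = 20.
→ y_airtime = 4 and y_budget = 3.
Δz = y_budget·Δb = 3 × (1) = 3, so new z* = 1508 + 3 = 1511.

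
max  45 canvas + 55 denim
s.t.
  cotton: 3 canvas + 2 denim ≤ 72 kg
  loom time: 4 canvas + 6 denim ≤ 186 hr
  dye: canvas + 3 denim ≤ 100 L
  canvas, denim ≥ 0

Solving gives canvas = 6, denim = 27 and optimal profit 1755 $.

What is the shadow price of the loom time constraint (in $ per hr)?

At the optimum: cotton uses 72 of 72 (binding); loom time uses 186 of 186 (binding); dye uses 87 of 100 (slack = 13).
Since dye is not tight, its dual is 0.
The binding rows give the dual system: 3·y_cotton + 4·y_loom time = 45 and 2·y_cotton + 6·y_loom time = 55.
This yields shadow prices y_cotton = 5, y_loom time = 7.5.
Shadow price of loom time = 7.5.

7.5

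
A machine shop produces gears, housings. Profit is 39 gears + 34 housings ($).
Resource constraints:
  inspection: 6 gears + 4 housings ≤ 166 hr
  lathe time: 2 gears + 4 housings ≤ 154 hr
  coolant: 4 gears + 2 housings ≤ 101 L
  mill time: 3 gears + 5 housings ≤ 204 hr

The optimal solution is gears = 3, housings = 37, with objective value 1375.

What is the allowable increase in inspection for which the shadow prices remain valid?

20

Binding constraints: inspection, lathe time. The basis is B = [[6,4],[2,4]] with det 16.
Per unit increase in inspection, x* moves by d = (0.25, -0.125).
The basis stays optimal until coolant becomes binding; allowable increase = 20 hr.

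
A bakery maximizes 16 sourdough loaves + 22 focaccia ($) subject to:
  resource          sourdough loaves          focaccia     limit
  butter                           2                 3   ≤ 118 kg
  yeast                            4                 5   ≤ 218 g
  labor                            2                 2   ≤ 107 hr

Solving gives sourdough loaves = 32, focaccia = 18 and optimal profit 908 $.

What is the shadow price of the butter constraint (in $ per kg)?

Check each constraint at x*: butter 118/118 (tight); yeast 218/218 (tight); labor 100/107 (slack 7).
Slack constraints have shadow price 0 (complementary slackness).
Dual feasibility on the basic columns requires 2·y_butter + 4·y_yeast = 16, 3·y_butter + 5·y_yeast = 22.
Solving: y_butter = 4, y_yeast = 2.
Shadow price of butter = 4.

4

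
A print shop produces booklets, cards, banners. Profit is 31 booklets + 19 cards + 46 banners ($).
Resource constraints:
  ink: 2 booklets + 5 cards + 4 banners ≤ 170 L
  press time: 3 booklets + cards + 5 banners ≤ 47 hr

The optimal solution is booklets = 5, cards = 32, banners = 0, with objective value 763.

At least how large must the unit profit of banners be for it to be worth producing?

At the optimum: ink uses 170 of 170 (binding); press time uses 47 of 47 (binding).
Dual feasibility on the basic columns requires 2·y_ink + 3·y_press time = 31, 5·y_ink + 1·y_press time = 19.
This yields shadow prices y_ink = 2, y_press time = 9.
banners enters the basis when its profit ≥ yᵀa₃ = 2·4 + 9·5 = 53.

53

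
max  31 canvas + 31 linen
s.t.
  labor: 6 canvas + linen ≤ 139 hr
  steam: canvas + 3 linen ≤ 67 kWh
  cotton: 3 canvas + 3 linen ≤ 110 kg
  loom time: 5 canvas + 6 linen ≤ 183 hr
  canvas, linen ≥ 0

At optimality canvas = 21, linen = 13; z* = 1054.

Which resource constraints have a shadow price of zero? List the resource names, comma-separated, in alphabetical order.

labor: 139/139 (binding)
steam: 60/67 (slack 7)
cotton: 102/110 (slack 8)
loom time: 183/183 (binding)
By complementary slackness, a constraint with positive slack has shadow price 0 → cotton, steam.

cotton, steam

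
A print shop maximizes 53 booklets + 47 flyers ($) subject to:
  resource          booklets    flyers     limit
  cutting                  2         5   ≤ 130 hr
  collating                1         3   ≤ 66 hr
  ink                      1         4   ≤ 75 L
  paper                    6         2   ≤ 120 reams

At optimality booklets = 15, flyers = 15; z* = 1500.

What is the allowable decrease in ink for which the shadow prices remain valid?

Binding constraints: ink, paper. The basis is B = [[1,4],[6,2]] with det -22.
Per unit decrease in ink, x* moves by d = (0.0909, -0.2727).
The basis stays optimal until flyers reaches 0; allowable decrease = 55 L.

55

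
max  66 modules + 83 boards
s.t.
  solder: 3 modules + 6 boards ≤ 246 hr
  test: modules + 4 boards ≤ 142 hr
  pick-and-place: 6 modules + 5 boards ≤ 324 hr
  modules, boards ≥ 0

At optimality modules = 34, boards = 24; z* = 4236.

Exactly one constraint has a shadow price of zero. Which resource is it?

test

solder: 246/246 (binding)
test: 130/142 (slack 12)
pick-and-place: 324/324 (binding)
By complementary slackness, a constraint with positive slack has shadow price 0 → test.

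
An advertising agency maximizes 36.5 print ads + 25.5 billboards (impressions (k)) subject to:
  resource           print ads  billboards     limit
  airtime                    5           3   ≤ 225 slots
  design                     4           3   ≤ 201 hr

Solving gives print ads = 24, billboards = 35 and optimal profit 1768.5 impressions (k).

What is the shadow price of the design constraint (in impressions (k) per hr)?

6

Both airtime and design are binding at x*.
From A_Bᵀ y = c: 5·y_airtime + 4·y_design = 36.5; 3·y_airtime + 3·y_design = 25.5.
This yields shadow prices y_airtime = 2.5, y_design = 6.
Shadow price of design = 6.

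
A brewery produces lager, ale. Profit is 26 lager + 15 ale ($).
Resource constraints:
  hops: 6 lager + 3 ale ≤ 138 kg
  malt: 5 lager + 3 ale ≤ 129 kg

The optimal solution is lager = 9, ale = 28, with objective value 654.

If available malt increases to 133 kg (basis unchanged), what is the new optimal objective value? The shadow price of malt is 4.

Δb = 4, so new z* = 654 + (4)·(4) = 654 + 16 = 670.

670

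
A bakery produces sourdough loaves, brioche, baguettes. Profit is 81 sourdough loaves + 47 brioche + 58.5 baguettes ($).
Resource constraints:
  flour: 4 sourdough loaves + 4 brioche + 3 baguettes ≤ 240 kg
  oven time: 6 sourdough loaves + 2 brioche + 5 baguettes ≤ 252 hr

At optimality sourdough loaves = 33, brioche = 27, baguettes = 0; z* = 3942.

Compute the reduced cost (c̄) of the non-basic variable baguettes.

-6.5

Both flour and oven time are binding at x*.
Dual feasibility on the basic columns requires 4·y_flour + 6·y_oven time = 81, 4·y_flour + 2·y_oven time = 47.
This yields shadow prices y_flour = 7.5, y_oven time = 8.5.
Reduced cost of baguettes: c₃ − yᵀa₃ = 58.5 − (7.5·3 + 8.5·5) = 58.5 − 65 = -6.5.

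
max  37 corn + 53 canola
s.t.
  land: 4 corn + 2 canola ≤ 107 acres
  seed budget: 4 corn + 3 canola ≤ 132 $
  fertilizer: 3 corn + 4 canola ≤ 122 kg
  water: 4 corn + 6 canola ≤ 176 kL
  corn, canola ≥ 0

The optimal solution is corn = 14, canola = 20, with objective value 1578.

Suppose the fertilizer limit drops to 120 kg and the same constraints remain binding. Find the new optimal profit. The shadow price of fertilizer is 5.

1568

Δb = -2, so new z* = 1578 + (5)·(-2) = 1578 − 10 = 1568.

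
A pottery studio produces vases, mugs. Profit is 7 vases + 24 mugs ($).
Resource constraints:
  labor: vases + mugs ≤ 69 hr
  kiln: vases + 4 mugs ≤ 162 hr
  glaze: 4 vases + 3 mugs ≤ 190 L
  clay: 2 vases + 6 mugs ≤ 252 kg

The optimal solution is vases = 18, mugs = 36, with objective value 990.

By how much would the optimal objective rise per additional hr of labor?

Binding: kiln and clay. Non-binding: labor (15 unused), glaze (10 unused).
Since labor, glaze are not tight, their duals are 0.
The binding rows give the dual system: 1·y_kiln + 2·y_clay = 7 and 4·y_kiln + 6·y_clay = 24.
This yields shadow prices y_kiln = 3, y_clay = 2.
Shadow price of labor = 0.

0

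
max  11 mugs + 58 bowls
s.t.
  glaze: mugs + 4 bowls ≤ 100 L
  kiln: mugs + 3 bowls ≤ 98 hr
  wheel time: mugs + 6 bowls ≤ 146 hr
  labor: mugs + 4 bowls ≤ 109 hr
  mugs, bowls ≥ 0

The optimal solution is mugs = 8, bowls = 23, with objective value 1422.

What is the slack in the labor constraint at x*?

9

labor used = 1·8 + 4·23 = 100; slack = 109 − 100 = 9.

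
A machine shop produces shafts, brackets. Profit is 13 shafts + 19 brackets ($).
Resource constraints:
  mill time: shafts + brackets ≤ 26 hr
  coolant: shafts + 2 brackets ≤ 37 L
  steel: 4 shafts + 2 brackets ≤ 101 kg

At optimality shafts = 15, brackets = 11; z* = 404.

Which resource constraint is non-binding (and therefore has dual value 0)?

steel

mill time: 26/26 (binding)
coolant: 37/37 (binding)
steel: 82/101 (slack 19)
By complementary slackness, a constraint with positive slack has shadow price 0 → steel.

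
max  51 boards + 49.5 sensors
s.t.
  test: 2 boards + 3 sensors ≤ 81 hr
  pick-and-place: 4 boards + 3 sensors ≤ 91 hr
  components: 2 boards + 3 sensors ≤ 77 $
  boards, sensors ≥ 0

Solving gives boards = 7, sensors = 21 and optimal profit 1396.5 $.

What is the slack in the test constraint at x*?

test used = 2·7 + 3·21 = 77; slack = 81 − 77 = 4.

4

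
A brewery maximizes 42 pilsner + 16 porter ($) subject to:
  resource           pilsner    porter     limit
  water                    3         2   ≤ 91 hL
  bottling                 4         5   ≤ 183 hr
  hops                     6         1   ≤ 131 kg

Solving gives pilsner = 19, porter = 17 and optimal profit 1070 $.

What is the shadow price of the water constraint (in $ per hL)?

At the optimum: water uses 91 of 91 (binding); bottling uses 161 of 183 (slack = 22); hops uses 131 of 131 (binding).
Slack constraints have shadow price 0 (complementary slackness).
The binding rows give the dual system: 3·y_water + 6·y_hops = 42 and 2·y_water + 1·y_hops = 16.
This yields shadow prices y_water = 6, y_hops = 4.
Shadow price of water = 6.

6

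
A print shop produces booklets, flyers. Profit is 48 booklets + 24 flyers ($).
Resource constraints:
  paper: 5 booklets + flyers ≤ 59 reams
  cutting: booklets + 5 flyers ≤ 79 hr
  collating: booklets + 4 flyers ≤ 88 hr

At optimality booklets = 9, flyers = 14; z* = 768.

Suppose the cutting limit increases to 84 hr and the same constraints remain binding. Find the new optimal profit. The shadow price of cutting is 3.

Δb = 5, so new z* = 768 + (3)·(5) = 768 + 15 = 783.

783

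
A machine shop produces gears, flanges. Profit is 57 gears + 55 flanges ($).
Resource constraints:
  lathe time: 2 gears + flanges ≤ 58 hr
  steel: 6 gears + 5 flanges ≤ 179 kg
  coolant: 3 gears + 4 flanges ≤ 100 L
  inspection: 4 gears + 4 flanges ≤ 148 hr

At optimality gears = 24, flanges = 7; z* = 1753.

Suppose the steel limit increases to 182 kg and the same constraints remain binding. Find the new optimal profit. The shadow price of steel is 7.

Δb = 3, so new z* = 1753 + (7)·(3) = 1753 + 21 = 1774.

1774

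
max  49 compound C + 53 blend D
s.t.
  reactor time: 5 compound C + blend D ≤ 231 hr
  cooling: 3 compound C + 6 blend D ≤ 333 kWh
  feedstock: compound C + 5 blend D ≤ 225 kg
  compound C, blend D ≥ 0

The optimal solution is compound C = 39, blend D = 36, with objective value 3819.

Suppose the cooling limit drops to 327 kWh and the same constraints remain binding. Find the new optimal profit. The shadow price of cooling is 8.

Δb = -6, so new z* = 3819 + (8)·(-6) = 3819 − 48 = 3771.

3771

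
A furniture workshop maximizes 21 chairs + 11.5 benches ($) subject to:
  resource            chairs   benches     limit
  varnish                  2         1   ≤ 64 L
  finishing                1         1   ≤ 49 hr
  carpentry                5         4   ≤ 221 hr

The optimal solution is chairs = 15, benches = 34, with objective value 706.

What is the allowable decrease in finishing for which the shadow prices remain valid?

17

Binding constraints: varnish, finishing. The basis is B = [[2,1],[1,1]] with det 1.
Per unit decrease in finishing, x* moves by d = (1, -2).
The basis stays optimal until benches reaches 0; allowable decrease = 17 hr.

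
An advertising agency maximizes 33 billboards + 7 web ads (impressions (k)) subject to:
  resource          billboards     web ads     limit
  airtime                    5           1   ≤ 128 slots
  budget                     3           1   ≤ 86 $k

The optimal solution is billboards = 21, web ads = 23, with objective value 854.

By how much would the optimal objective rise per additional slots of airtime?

Check each constraint at x*: airtime 128/128 (tight); budget 86/86 (tight).
The binding rows give the dual system: 5·y_airtime + 3·y_budget = 33 and 1·y_airtime + 1·y_budget = 7.
Solving: y_airtime = 6, y_budget = 1.
Shadow price of airtime = 6.

6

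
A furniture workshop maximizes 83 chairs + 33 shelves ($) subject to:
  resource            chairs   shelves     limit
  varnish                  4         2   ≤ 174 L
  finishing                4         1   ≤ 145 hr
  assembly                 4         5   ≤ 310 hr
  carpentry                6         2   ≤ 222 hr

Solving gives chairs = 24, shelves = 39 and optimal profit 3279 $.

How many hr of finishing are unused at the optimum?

10

finishing used = 4·24 + 1·39 = 135; slack = 145 − 135 = 10.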